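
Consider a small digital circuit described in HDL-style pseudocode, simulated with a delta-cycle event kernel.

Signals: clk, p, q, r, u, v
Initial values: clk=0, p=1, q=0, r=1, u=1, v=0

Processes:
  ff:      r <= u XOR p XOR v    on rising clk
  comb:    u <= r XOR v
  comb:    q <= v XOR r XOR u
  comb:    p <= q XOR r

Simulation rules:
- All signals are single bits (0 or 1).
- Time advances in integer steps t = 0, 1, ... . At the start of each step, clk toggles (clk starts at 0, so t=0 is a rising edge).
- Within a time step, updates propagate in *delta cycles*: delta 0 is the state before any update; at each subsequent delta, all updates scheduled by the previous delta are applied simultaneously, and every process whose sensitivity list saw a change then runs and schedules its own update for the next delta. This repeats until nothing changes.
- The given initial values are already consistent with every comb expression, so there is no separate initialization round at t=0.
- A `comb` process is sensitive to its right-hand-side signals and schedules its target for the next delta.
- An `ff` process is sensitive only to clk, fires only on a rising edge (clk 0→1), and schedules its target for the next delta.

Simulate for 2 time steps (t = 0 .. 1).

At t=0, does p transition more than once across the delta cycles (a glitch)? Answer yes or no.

t=0 Δ0: r=1 u=1 q=0 v=0 clk=0 p=1
  Δ1: clk:0→1
  Δ2: r:1→0
  Δ3: u:1→0, q:0→1, p:1→0
  Δ4: q:1→0, p:0→1
  Δ5: p:1→0
  (5Δ to stable)
t=1 Δ0: r=0 u=0 q=0 v=0 clk=1 p=0
  Δ1: clk:1→0
  (1Δ to stable)

yes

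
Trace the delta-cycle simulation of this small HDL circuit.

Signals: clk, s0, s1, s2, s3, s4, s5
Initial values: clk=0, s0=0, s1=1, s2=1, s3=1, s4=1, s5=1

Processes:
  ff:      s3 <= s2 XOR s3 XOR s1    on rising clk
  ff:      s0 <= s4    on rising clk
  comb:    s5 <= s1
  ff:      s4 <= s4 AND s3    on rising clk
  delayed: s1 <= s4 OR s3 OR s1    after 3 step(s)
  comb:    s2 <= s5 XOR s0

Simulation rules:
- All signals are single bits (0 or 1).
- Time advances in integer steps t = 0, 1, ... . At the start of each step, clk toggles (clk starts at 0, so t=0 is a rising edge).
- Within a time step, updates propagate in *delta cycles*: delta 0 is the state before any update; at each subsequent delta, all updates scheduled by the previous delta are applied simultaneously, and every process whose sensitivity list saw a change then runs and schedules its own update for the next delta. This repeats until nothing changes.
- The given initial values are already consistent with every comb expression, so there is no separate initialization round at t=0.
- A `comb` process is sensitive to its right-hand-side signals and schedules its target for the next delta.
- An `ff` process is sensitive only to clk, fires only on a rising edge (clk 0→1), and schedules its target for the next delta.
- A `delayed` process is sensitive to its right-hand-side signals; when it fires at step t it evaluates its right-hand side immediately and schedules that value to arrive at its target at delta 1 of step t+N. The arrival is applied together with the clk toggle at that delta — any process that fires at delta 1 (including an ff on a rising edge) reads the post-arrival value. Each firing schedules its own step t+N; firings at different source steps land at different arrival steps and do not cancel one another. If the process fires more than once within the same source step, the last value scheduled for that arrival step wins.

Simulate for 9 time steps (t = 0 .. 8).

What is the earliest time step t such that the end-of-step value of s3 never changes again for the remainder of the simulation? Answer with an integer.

t0.Δ0 s5=1 s4=1 s2=1 s0=0 clk=0 s3=1 s1=1
t0.Δ1 s5=1 s4=1 s2=1 s0=0 clk=1 s3=1 s1=1
t0.Δ2 s5=1 s4=1 s2=1 s0=1 clk=1 s3=1 s1=1
t0.Δ3 s5=1 s4=1 s2=0 s0=1 clk=1 s3=1 s1=1
t1.Δ0 s5=1 s4=1 s2=0 s0=1 clk=1 s3=1 s1=1
t1.Δ1 s5=1 s4=1 s2=0 s0=1 clk=0 s3=1 s1=1
t2.Δ0 s5=1 s4=1 s2=0 s0=1 clk=0 s3=1 s1=1
t2.Δ1 s5=1 s4=1 s2=0 s0=1 clk=1 s3=1 s1=1
t2.Δ2 s5=1 s4=1 s2=0 s0=1 clk=1 s3=0 s1=1
t3.Δ0 s5=1 s4=1 s2=0 s0=1 clk=1 s3=0 s1=1
t3.Δ1 s5=1 s4=1 s2=0 s0=1 clk=0 s3=0 s1=1
t4.Δ0 s5=1 s4=1 s2=0 s0=1 clk=0 s3=0 s1=1
t4.Δ1 s5=1 s4=1 s2=0 s0=1 clk=1 s3=0 s1=1
t4.Δ2 s5=1 s4=0 s2=0 s0=1 clk=1 s3=1 s1=1
t5.Δ0 s5=1 s4=0 s2=0 s0=1 clk=1 s3=1 s1=1
t5.Δ1 s5=1 s4=0 s2=0 s0=1 clk=0 s3=1 s1=1
t6.Δ0 s5=1 s4=0 s2=0 s0=1 clk=0 s3=1 s1=1
t6.Δ1 s5=1 s4=0 s2=0 s0=1 clk=1 s3=1 s1=1
t6.Δ2 s5=1 s4=0 s2=0 s0=0 clk=1 s3=0 s1=1
t6.Δ3 s5=1 s4=0 s2=1 s0=0 clk=1 s3=0 s1=1
t7.Δ0 s5=1 s4=0 s2=1 s0=0 clk=1 s3=0 s1=1
t7.Δ1 s5=1 s4=0 s2=1 s0=0 clk=0 s3=0 s1=1
t8.Δ0 s5=1 s4=0 s2=1 s0=0 clk=0 s3=0 s1=1
t8.Δ1 s5=1 s4=0 s2=1 s0=0 clk=1 s3=0 s1=1

6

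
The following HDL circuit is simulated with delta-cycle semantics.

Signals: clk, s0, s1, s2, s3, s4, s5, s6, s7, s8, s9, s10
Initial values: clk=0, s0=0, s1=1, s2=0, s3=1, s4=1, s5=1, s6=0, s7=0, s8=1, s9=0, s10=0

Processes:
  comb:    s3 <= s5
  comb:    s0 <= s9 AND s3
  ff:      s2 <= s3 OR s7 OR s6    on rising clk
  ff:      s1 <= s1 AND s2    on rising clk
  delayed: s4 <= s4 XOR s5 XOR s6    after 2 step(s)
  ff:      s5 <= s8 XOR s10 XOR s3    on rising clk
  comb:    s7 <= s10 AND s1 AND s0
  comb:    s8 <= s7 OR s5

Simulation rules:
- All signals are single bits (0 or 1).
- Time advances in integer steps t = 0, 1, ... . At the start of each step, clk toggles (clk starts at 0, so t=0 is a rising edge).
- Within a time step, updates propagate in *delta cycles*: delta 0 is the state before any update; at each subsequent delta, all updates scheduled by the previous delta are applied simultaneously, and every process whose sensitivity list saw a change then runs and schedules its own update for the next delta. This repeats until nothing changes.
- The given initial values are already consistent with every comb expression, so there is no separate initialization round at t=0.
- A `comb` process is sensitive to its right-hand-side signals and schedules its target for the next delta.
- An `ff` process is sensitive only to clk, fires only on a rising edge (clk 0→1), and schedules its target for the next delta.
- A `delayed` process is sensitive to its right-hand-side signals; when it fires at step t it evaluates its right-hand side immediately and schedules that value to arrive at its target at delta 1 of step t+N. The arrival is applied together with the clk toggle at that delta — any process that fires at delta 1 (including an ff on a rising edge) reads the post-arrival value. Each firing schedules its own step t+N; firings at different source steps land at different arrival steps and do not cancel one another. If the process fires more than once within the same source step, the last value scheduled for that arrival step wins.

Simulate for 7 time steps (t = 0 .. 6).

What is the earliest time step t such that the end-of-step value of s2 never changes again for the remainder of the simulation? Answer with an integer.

2

[bits: s2,s9,s5,s7,s10,s0,s4,s6,clk,s8,s1,s3]
t=0: Δ0=001000100111 Δ1=001000101111 Δ2=100000101101 Δ3=100000101000 | 3Δ
t=1: Δ0=100000101000 Δ1=100000100000 | 1Δ
t=2: Δ0=100000100000 Δ1=100000101000 Δ2=000000101000 | 2Δ
t=3: Δ0=000000101000 Δ1=000000100000 | 1Δ
t=4: Δ0=000000100000 Δ1=000000101000 | 1Δ
t=5: Δ0=000000101000 Δ1=000000100000 | 1Δ
t=6: Δ0=000000100000 Δ1=000000101000 | 1Δ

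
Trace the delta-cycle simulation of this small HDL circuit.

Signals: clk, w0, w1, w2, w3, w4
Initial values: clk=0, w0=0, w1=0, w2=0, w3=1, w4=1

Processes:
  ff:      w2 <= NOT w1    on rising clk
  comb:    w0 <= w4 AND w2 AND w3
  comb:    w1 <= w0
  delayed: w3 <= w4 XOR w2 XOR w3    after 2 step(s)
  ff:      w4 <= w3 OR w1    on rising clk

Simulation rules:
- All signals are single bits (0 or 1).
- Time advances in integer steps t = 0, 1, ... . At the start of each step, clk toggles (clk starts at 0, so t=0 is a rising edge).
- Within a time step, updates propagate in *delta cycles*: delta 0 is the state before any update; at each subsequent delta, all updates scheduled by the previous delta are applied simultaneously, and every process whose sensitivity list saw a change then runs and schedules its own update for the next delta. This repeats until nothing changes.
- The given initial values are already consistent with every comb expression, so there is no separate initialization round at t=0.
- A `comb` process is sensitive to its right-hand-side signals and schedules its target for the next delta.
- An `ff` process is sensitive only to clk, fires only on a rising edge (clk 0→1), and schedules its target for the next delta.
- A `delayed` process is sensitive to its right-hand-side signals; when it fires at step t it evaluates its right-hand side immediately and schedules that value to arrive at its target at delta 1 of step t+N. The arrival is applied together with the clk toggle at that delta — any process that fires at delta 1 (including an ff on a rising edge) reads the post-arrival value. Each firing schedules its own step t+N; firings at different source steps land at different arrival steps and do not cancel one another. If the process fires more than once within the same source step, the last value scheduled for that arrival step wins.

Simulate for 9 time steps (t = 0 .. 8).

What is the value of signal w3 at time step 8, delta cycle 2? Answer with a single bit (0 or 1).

t=0 Δ0: w3=1 w1=0 clk=0 w4=1 w0=0 w2=0
  Δ1: clk:0→1
  Δ2: w2:0→1
  Δ3: w0:0→1
  Δ4: w1:0→1
  (4Δ to stable)
t=1 Δ0: w3=1 w1=1 clk=1 w4=1 w0=1 w2=1
  Δ1: clk:1→0
  (1Δ to stable)
t=2 Δ0: w3=1 w1=1 clk=0 w4=1 w0=1 w2=1
  Δ1: clk:0→1
  Δ2: w2:1→0
  Δ3: w0:1→0
  Δ4: w1:1→0
  (4Δ to stable)
t=3 Δ0: w3=1 w1=0 clk=1 w4=1 w0=0 w2=0
  Δ1: clk:1→0
  (1Δ to stable)
t=4 Δ0: w3=1 w1=0 clk=0 w4=1 w0=0 w2=0
  Δ1: w3:1→0, clk:0→1
  Δ2: w4:1→0, w2:0→1
  (2Δ to stable)
t=5 Δ0: w3=0 w1=0 clk=1 w4=0 w0=0 w2=1
  Δ1: clk:1→0
  (1Δ to stable)
t=6 Δ0: w3=0 w1=0 clk=0 w4=0 w0=0 w2=1
  Δ1: w3:0→1, clk:0→1
  Δ2: w4:0→1
  Δ3: w0:0→1
  Δ4: w1:0→1
  (4Δ to stable)
t=7 Δ0: w3=1 w1=1 clk=1 w4=1 w0=1 w2=1
  Δ1: clk:1→0
  (1Δ to stable)
t=8 Δ0: w3=1 w1=1 clk=0 w4=1 w0=1 w2=1
  Δ1: clk:0→1
  Δ2: w2:1→0
  Δ3: w0:1→0
  Δ4: w1:1→0
  (4Δ to stable)

1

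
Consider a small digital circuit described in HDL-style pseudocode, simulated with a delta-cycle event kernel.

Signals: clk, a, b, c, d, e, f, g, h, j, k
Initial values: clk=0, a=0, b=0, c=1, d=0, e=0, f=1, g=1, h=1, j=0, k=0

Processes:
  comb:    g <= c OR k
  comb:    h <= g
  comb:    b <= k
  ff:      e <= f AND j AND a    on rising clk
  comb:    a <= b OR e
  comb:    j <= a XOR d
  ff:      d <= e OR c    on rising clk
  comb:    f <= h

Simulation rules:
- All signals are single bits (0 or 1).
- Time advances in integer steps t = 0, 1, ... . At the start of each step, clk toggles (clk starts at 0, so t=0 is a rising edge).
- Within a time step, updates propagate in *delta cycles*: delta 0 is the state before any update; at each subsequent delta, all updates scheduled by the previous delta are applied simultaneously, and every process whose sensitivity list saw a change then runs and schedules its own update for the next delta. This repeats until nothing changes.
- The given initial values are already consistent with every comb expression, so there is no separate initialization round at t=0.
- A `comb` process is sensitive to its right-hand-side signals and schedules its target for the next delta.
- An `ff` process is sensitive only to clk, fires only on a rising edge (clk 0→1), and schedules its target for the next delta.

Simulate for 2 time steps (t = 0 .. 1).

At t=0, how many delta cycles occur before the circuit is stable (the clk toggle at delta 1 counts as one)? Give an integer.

t=0 Δ0: a=0 e=0 d=0 j=0 k=0 h=1 g=1 c=1 b=0 clk=0 f=1
  Δ1: clk:0→1
  Δ2: d:0→1
  Δ3: j:0→1
  (3Δ to stable)
t=1 Δ0: a=0 e=0 d=1 j=1 k=0 h=1 g=1 c=1 b=0 clk=1 f=1
  Δ1: clk:1→0
  (1Δ to stable)

3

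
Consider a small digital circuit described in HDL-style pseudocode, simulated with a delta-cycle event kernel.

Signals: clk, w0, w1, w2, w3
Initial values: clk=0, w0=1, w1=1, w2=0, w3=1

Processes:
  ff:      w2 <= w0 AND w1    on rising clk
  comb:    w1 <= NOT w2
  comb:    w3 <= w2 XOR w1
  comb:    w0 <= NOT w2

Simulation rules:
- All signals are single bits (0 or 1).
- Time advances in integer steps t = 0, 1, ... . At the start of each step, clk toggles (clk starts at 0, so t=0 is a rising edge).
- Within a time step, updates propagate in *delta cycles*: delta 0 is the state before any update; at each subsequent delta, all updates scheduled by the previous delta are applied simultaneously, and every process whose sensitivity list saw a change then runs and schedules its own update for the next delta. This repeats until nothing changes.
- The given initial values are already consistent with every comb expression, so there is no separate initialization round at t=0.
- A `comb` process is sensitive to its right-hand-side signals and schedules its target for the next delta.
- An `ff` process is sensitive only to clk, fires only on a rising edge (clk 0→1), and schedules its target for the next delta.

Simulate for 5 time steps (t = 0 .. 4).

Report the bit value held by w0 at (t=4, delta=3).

t0.Δ0 clk=0 w3=1 w2=0 w1=1 w0=1
t0.Δ1 clk=1 w3=1 w2=0 w1=1 w0=1
t0.Δ2 clk=1 w3=1 w2=1 w1=1 w0=1
t0.Δ3 clk=1 w3=0 w2=1 w1=0 w0=0
t0.Δ4 clk=1 w3=1 w2=1 w1=0 w0=0
t1.Δ0 clk=1 w3=1 w2=1 w1=0 w0=0
t1.Δ1 clk=0 w3=1 w2=1 w1=0 w0=0
t2.Δ0 clk=0 w3=1 w2=1 w1=0 w0=0
t2.Δ1 clk=1 w3=1 w2=1 w1=0 w0=0
t2.Δ2 clk=1 w3=1 w2=0 w1=0 w0=0
t2.Δ3 clk=1 w3=0 w2=0 w1=1 w0=1
t2.Δ4 clk=1 w3=1 w2=0 w1=1 w0=1
t3.Δ0 clk=1 w3=1 w2=0 w1=1 w0=1
t3.Δ1 clk=0 w3=1 w2=0 w1=1 w0=1
t4.Δ0 clk=0 w3=1 w2=0 w1=1 w0=1
t4.Δ1 clk=1 w3=1 w2=0 w1=1 w0=1
t4.Δ2 clk=1 w3=1 w2=1 w1=1 w0=1
t4.Δ3 clk=1 w3=0 w2=1 w1=0 w0=0
t4.Δ4 clk=1 w3=1 w2=1 w1=0 w0=0

0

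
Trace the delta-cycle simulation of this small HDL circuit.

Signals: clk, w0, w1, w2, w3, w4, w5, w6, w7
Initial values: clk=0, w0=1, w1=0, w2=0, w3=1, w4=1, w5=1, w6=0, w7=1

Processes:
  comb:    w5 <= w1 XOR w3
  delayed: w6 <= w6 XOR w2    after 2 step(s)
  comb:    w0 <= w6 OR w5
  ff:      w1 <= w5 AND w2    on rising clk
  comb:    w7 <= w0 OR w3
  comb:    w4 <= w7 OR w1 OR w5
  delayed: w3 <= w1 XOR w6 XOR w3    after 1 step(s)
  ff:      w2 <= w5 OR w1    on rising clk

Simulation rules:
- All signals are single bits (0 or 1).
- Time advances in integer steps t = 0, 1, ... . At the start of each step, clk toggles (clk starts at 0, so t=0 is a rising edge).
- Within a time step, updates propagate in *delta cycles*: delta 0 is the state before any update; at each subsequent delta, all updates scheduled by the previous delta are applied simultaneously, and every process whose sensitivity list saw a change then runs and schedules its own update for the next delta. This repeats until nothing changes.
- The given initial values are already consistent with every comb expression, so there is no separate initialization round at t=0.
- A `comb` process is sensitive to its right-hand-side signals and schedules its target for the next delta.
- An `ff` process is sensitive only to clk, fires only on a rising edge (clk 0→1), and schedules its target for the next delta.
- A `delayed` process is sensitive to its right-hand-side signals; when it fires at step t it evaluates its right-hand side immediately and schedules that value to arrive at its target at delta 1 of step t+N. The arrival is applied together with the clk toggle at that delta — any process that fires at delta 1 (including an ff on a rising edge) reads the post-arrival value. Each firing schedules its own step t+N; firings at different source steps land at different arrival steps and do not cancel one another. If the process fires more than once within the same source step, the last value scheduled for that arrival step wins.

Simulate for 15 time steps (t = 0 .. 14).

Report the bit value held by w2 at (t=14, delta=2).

t=0 Δ0: clk=0 w6=0 w7=1 w4=1 w0=1 w5=1 w1=0 w2=0 w3=1
  Δ1: clk:0→1
  Δ2: w2:0→1
  (2Δ to stable)
t=1 Δ0: clk=1 w6=0 w7=1 w4=1 w0=1 w5=1 w1=0 w2=1 w3=1
  Δ1: clk:1→0
  (1Δ to stable)
t=2 Δ0: clk=0 w6=0 w7=1 w4=1 w0=1 w5=1 w1=0 w2=1 w3=1
  Δ1: clk:0→1, w6:0→1
  Δ2: w1:0→1
  Δ3: w5:1→0
  (3Δ to stable)
t=3 Δ0: clk=1 w6=1 w7=1 w4=1 w0=1 w5=0 w1=1 w2=1 w3=1
  Δ1: clk:1→0
  (1Δ to stable)
t=4 Δ0: clk=0 w6=1 w7=1 w4=1 w0=1 w5=0 w1=1 w2=1 w3=1
  Δ1: clk:0→1, w6:1→0
  Δ2: w0:1→0, w1:1→0
  Δ3: w5:0→1
  Δ4: w0:0→1
  (4Δ to stable)
t=5 Δ0: clk=1 w6=0 w7=1 w4=1 w0=1 w5=1 w1=0 w2=1 w3=1
  Δ1: clk:1→0
  (1Δ to stable)
t=6 Δ0: clk=0 w6=0 w7=1 w4=1 w0=1 w5=1 w1=0 w2=1 w3=1
  Δ1: clk:0→1, w6:0→1
  Δ2: w1:0→1
  Δ3: w5:1→0
  (3Δ to stable)
t=7 Δ0: clk=1 w6=1 w7=1 w4=1 w0=1 w5=0 w1=1 w2=1 w3=1
  Δ1: clk:1→0
  (1Δ to stable)
t=8 Δ0: clk=0 w6=1 w7=1 w4=1 w0=1 w5=0 w1=1 w2=1 w3=1
  Δ1: clk:0→1, w6:1→0
  Δ2: w0:1→0, w1:1→0
  Δ3: w5:0→1
  Δ4: w0:0→1
  (4Δ to stable)
t=9 Δ0: clk=1 w6=0 w7=1 w4=1 w0=1 w5=1 w1=0 w2=1 w3=1
  Δ1: clk:1→0
  (1Δ to stable)
t=10 Δ0: clk=0 w6=0 w7=1 w4=1 w0=1 w5=1 w1=0 w2=1 w3=1
  Δ1: clk:0→1, w6:0→1
  Δ2: w1:0→1
  Δ3: w5:1→0
  (3Δ to stable)
t=11 Δ0: clk=1 w6=1 w7=1 w4=1 w0=1 w5=0 w1=1 w2=1 w3=1
  Δ1: clk:1→0
  (1Δ to stable)
t=12 Δ0: clk=0 w6=1 w7=1 w4=1 w0=1 w5=0 w1=1 w2=1 w3=1
  Δ1: clk:0→1, w6:1→0
  Δ2: w0:1→0, w1:1→0
  Δ3: w5:0→1
  Δ4: w0:0→1
  (4Δ to stable)
t=13 Δ0: clk=1 w6=0 w7=1 w4=1 w0=1 w5=1 w1=0 w2=1 w3=1
  Δ1: clk:1→0
  (1Δ to stable)
t=14 Δ0: clk=0 w6=0 w7=1 w4=1 w0=1 w5=1 w1=0 w2=1 w3=1
  Δ1: clk:0→1, w6:0→1
  Δ2: w1:0→1
  Δ3: w5:1→0
  (3Δ to stable)

1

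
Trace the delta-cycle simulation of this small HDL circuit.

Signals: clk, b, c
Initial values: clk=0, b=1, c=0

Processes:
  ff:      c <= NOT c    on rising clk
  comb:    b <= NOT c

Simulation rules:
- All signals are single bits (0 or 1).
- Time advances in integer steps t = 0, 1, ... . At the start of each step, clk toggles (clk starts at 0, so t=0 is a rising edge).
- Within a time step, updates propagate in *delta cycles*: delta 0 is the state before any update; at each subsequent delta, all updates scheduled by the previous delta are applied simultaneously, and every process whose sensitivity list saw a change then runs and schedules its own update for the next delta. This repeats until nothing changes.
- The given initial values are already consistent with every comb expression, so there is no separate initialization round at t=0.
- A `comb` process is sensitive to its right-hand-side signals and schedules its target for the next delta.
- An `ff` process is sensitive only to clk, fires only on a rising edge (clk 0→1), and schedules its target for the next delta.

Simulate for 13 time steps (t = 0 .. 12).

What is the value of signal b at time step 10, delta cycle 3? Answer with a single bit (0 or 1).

t0.Δ0 c=0 clk=0 b=1
t0.Δ1 c=0 clk=1 b=1
t0.Δ2 c=1 clk=1 b=1
t0.Δ3 c=1 clk=1 b=0
t1.Δ0 c=1 clk=1 b=0
t1.Δ1 c=1 clk=0 b=0
t2.Δ0 c=1 clk=0 b=0
t2.Δ1 c=1 clk=1 b=0
t2.Δ2 c=0 clk=1 b=0
t2.Δ3 c=0 clk=1 b=1
t3.Δ0 c=0 clk=1 b=1
t3.Δ1 c=0 clk=0 b=1
t4.Δ0 c=0 clk=0 b=1
t4.Δ1 c=0 clk=1 b=1
t4.Δ2 c=1 clk=1 b=1
t4.Δ3 c=1 clk=1 b=0
t5.Δ0 c=1 clk=1 b=0
t5.Δ1 c=1 clk=0 b=0
t6.Δ0 c=1 clk=0 b=0
t6.Δ1 c=1 clk=1 b=0
t6.Δ2 c=0 clk=1 b=0
t6.Δ3 c=0 clk=1 b=1
t7.Δ0 c=0 clk=1 b=1
t7.Δ1 c=0 clk=0 b=1
t8.Δ0 c=0 clk=0 b=1
t8.Δ1 c=0 clk=1 b=1
t8.Δ2 c=1 clk=1 b=1
t8.Δ3 c=1 clk=1 b=0
t9.Δ0 c=1 clk=1 b=0
t9.Δ1 c=1 clk=0 b=0
t10.Δ0 c=1 clk=0 b=0
t10.Δ1 c=1 clk=1 b=0
t10.Δ2 c=0 clk=1 b=0
t10.Δ3 c=0 clk=1 b=1
t11.Δ0 c=0 clk=1 b=1
t11.Δ1 c=0 clk=0 b=1
t12.Δ0 c=0 clk=0 b=1
t12.Δ1 c=0 clk=1 b=1
t12.Δ2 c=1 clk=1 b=1
t12.Δ3 c=1 clk=1 b=0

1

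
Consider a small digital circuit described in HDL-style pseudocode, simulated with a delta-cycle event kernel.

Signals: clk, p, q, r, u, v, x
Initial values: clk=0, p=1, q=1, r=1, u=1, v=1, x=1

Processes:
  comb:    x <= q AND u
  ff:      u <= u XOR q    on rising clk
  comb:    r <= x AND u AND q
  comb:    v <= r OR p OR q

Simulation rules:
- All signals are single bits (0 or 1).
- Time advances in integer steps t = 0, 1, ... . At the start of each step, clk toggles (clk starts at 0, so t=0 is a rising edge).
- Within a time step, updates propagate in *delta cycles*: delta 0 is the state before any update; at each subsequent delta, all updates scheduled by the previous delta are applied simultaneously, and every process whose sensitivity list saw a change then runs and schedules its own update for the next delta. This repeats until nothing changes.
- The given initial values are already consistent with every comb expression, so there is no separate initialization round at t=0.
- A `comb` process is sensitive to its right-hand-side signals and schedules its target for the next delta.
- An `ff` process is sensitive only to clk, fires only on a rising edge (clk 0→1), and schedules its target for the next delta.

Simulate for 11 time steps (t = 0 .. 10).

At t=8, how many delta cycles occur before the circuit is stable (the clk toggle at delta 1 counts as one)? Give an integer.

3

[bits: r,v,x,u,clk,p,q]
t=0: Δ0=1111011 Δ1=1111111 Δ2=1110111 Δ3=0100111 | 3Δ
t=1: Δ0=0100111 Δ1=0100011 | 1Δ
t=2: Δ0=0100011 Δ1=0100111 Δ2=0101111 Δ3=0111111 Δ4=1111111 | 4Δ
t=3: Δ0=1111111 Δ1=1111011 | 1Δ
t=4: Δ0=1111011 Δ1=1111111 Δ2=1110111 Δ3=0100111 | 3Δ
t=5: Δ0=0100111 Δ1=0100011 | 1Δ
t=6: Δ0=0100011 Δ1=0100111 Δ2=0101111 Δ3=0111111 Δ4=1111111 | 4Δ
t=7: Δ0=1111111 Δ1=1111011 | 1Δ
t=8: Δ0=1111011 Δ1=1111111 Δ2=1110111 Δ3=0100111 | 3Δ
t=9: Δ0=0100111 Δ1=0100011 | 1Δ
t=10: Δ0=0100011 Δ1=0100111 Δ2=0101111 Δ3=0111111 Δ4=1111111 | 4Δ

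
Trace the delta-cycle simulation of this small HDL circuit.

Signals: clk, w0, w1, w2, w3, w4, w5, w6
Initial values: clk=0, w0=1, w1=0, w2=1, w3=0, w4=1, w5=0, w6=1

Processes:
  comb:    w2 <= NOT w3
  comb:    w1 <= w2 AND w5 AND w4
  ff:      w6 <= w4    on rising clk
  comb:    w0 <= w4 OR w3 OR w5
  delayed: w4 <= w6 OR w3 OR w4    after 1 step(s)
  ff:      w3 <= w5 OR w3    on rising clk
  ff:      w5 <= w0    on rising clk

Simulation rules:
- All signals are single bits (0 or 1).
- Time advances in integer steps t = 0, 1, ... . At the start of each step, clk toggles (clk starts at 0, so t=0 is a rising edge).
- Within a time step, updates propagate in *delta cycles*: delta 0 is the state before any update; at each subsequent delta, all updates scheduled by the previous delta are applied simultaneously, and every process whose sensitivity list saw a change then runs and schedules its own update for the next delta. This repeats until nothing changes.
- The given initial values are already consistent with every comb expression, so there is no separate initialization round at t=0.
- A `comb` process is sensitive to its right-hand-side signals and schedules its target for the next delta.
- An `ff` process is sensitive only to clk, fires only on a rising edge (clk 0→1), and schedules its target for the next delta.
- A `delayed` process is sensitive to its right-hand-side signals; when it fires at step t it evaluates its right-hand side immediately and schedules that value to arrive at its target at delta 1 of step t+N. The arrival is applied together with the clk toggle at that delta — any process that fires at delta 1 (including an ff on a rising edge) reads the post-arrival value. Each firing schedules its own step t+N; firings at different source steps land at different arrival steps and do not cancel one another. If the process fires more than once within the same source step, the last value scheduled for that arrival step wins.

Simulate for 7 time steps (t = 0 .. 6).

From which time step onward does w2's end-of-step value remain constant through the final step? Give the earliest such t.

t0.Δ0 w3=0 w5=0 clk=0 w4=1 w6=1 w2=1 w0=1 w1=0
t0.Δ1 w3=0 w5=0 clk=1 w4=1 w6=1 w2=1 w0=1 w1=0
t0.Δ2 w3=0 w5=1 clk=1 w4=1 w6=1 w2=1 w0=1 w1=0
t0.Δ3 w3=0 w5=1 clk=1 w4=1 w6=1 w2=1 w0=1 w1=1
t1.Δ0 w3=0 w5=1 clk=1 w4=1 w6=1 w2=1 w0=1 w1=1
t1.Δ1 w3=0 w5=1 clk=0 w4=1 w6=1 w2=1 w0=1 w1=1
t2.Δ0 w3=0 w5=1 clk=0 w4=1 w6=1 w2=1 w0=1 w1=1
t2.Δ1 w3=0 w5=1 clk=1 w4=1 w6=1 w2=1 w0=1 w1=1
t2.Δ2 w3=1 w5=1 clk=1 w4=1 w6=1 w2=1 w0=1 w1=1
t2.Δ3 w3=1 w5=1 clk=1 w4=1 w6=1 w2=0 w0=1 w1=1
t2.Δ4 w3=1 w5=1 clk=1 w4=1 w6=1 w2=0 w0=1 w1=0
t3.Δ0 w3=1 w5=1 clk=1 w4=1 w6=1 w2=0 w0=1 w1=0
t3.Δ1 w3=1 w5=1 clk=0 w4=1 w6=1 w2=0 w0=1 w1=0
t4.Δ0 w3=1 w5=1 clk=0 w4=1 w6=1 w2=0 w0=1 w1=0
t4.Δ1 w3=1 w5=1 clk=1 w4=1 w6=1 w2=0 w0=1 w1=0
t5.Δ0 w3=1 w5=1 clk=1 w4=1 w6=1 w2=0 w0=1 w1=0
t5.Δ1 w3=1 w5=1 clk=0 w4=1 w6=1 w2=0 w0=1 w1=0
t6.Δ0 w3=1 w5=1 clk=0 w4=1 w6=1 w2=0 w0=1 w1=0
t6.Δ1 w3=1 w5=1 clk=1 w4=1 w6=1 w2=0 w0=1 w1=0

2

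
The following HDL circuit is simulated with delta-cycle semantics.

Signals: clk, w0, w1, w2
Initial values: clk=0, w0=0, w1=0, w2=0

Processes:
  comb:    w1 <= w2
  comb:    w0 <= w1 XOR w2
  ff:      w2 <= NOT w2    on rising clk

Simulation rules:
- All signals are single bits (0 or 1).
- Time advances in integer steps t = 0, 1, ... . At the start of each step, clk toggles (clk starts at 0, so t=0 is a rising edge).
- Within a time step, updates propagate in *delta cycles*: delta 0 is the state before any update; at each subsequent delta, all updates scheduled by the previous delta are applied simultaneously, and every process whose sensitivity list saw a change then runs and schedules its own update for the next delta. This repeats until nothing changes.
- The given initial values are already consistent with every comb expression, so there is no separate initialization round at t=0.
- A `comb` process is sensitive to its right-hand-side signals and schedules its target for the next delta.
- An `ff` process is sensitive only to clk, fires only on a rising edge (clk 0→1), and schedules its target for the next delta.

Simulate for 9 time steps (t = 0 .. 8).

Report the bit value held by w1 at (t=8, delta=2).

0

[bits: clk,w1,w0,w2]
t=0: Δ0=0000 Δ1=1000 Δ2=1001 Δ3=1111 Δ4=1101 | 4Δ
t=1: Δ0=1101 Δ1=0101 | 1Δ
t=2: Δ0=0101 Δ1=1101 Δ2=1100 Δ3=1010 Δ4=1000 | 4Δ
t=3: Δ0=1000 Δ1=0000 | 1Δ
t=4: Δ0=0000 Δ1=1000 Δ2=1001 Δ3=1111 Δ4=1101 | 4Δ
t=5: Δ0=1101 Δ1=0101 | 1Δ
t=6: Δ0=0101 Δ1=1101 Δ2=1100 Δ3=1010 Δ4=1000 | 4Δ
t=7: Δ0=1000 Δ1=0000 | 1Δ
t=8: Δ0=0000 Δ1=1000 Δ2=1001 Δ3=1111 Δ4=1101 | 4Δ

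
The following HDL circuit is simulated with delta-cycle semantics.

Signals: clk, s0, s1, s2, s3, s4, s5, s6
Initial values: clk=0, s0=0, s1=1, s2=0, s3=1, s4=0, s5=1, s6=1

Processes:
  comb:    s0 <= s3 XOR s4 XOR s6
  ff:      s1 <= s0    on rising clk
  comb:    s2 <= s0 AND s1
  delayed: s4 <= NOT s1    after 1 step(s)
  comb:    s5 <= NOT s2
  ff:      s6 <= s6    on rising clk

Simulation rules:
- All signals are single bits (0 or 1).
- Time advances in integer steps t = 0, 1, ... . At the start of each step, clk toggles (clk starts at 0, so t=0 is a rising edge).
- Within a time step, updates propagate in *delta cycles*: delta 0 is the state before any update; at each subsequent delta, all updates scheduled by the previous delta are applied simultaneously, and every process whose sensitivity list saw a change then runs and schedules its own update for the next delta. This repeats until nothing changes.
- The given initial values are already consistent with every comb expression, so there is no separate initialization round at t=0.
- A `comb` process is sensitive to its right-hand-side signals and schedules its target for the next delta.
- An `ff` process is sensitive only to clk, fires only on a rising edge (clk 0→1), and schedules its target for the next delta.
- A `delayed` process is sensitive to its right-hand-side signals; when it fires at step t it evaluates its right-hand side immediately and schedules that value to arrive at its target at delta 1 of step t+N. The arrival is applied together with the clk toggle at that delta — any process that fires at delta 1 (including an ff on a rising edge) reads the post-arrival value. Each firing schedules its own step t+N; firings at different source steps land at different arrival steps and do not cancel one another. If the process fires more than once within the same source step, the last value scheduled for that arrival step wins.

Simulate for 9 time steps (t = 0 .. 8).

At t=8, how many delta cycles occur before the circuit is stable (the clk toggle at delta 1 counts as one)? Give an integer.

[bits: s1,s0,s6,s3,s2,s4,s5,clk]
t=0: Δ0=10110010 Δ1=10110011 Δ2=00110011 | 2Δ
t=1: Δ0=00110011 Δ1=00110110 Δ2=01110110 | 2Δ
t=2: Δ0=01110110 Δ1=01110111 Δ2=11110111 Δ3=11111111 Δ4=11111101 | 4Δ
t=3: Δ0=11111101 Δ1=11111000 Δ2=10111000 Δ3=10110000 Δ4=10110010 | 4Δ
t=4: Δ0=10110010 Δ1=10110011 Δ2=00110011 | 2Δ
t=5: Δ0=00110011 Δ1=00110110 Δ2=01110110 | 2Δ
t=6: Δ0=01110110 Δ1=01110111 Δ2=11110111 Δ3=11111111 Δ4=11111101 | 4Δ
t=7: Δ0=11111101 Δ1=11111000 Δ2=10111000 Δ3=10110000 Δ4=10110010 | 4Δ
t=8: Δ0=10110010 Δ1=10110011 Δ2=00110011 | 2Δ

2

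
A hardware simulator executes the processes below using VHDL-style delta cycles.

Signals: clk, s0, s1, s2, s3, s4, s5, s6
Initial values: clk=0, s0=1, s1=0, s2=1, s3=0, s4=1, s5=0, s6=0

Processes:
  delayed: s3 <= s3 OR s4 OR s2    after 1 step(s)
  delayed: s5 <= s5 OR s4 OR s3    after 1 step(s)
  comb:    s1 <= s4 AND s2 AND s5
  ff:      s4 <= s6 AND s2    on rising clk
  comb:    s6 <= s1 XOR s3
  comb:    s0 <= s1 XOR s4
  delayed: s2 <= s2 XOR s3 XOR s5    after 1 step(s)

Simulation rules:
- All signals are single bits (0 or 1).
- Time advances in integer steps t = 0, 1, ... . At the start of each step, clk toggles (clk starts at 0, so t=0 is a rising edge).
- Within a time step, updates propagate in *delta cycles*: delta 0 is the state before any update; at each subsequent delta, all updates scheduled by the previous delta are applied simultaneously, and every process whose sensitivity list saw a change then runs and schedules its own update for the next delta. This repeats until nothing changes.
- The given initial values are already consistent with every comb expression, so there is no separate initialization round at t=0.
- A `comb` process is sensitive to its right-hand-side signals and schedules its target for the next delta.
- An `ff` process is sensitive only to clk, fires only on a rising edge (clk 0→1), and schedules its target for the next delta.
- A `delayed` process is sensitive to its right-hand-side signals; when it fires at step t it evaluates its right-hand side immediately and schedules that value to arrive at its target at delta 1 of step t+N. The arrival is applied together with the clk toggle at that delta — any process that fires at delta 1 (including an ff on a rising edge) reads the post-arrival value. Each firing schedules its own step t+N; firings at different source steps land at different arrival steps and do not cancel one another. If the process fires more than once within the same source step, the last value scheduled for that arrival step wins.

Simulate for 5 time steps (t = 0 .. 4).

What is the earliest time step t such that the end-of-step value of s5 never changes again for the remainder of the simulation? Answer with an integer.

[bits: s4,s1,clk,s6,s0,s3,s2,s5]
t=0: Δ0=10001010 Δ1=10101010 Δ2=00101010 Δ3=00100010 | 3Δ
t=1: Δ0=00100010 Δ1=00000110 Δ2=00010110 | 2Δ
t=2: Δ0=00010110 Δ1=00110101 | 1Δ
t=3: Δ0=00110101 Δ1=00010101 | 1Δ
t=4: Δ0=00010101 Δ1=00110101 | 1Δ

2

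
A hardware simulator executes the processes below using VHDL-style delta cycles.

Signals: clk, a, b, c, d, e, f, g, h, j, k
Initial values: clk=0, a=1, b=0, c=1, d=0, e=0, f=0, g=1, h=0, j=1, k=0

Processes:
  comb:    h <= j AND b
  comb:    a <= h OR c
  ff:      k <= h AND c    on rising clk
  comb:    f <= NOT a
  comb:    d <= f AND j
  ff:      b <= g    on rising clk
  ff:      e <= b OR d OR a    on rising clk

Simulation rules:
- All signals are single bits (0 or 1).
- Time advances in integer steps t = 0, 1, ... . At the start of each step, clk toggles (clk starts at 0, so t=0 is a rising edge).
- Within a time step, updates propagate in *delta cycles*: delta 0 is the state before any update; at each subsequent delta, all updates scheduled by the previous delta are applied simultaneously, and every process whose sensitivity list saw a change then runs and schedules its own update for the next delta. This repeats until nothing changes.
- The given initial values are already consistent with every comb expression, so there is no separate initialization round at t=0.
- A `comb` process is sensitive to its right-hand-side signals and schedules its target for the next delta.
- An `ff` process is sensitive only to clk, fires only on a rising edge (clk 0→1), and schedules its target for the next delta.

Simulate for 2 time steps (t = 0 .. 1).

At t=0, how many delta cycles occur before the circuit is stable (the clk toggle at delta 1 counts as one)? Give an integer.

t=0 Δ0: b=0 h=0 d=0 f=0 g=1 clk=0 k=0 a=1 c=1 j=1 e=0
  Δ1: clk:0→1
  Δ2: b:0→1, e:0→1
  Δ3: h:0→1
  (3Δ to stable)
t=1 Δ0: b=1 h=1 d=0 f=0 g=1 clk=1 k=0 a=1 c=1 j=1 e=1
  Δ1: clk:1→0
  (1Δ to stable)

3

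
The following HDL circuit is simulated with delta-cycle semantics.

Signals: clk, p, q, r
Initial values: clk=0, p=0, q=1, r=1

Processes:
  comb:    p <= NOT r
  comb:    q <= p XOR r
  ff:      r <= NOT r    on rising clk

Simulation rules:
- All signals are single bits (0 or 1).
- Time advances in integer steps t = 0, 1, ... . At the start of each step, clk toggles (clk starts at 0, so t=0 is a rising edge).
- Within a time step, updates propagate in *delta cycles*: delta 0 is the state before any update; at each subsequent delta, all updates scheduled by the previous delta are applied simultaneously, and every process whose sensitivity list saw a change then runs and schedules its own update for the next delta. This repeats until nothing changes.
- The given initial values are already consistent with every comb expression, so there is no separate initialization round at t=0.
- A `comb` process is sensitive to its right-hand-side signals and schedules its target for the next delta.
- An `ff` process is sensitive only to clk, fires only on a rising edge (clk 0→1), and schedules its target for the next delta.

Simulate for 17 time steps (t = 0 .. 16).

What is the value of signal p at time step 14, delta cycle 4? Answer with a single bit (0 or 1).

t=0 Δ0: clk=0 r=1 p=0 q=1
  Δ1: clk:0→1
  Δ2: r:1→0
  Δ3: p:0→1, q:1→0
  Δ4: q:0→1
  (4Δ to stable)
t=1 Δ0: clk=1 r=0 p=1 q=1
  Δ1: clk:1→0
  (1Δ to stable)
t=2 Δ0: clk=0 r=0 p=1 q=1
  Δ1: clk:0→1
  Δ2: r:0→1
  Δ3: p:1→0, q:1→0
  Δ4: q:0→1
  (4Δ to stable)
t=3 Δ0: clk=1 r=1 p=0 q=1
  Δ1: clk:1→0
  (1Δ to stable)
t=4 Δ0: clk=0 r=1 p=0 q=1
  Δ1: clk:0→1
  Δ2: r:1→0
  Δ3: p:0→1, q:1→0
  Δ4: q:0→1
  (4Δ to stable)
t=5 Δ0: clk=1 r=0 p=1 q=1
  Δ1: clk:1→0
  (1Δ to stable)
t=6 Δ0: clk=0 r=0 p=1 q=1
  Δ1: clk:0→1
  Δ2: r:0→1
  Δ3: p:1→0, q:1→0
  Δ4: q:0→1
  (4Δ to stable)
t=7 Δ0: clk=1 r=1 p=0 q=1
  Δ1: clk:1→0
  (1Δ to stable)
t=8 Δ0: clk=0 r=1 p=0 q=1
  Δ1: clk:0→1
  Δ2: r:1→0
  Δ3: p:0→1, q:1→0
  Δ4: q:0→1
  (4Δ to stable)
t=9 Δ0: clk=1 r=0 p=1 q=1
  Δ1: clk:1→0
  (1Δ to stable)
t=10 Δ0: clk=0 r=0 p=1 q=1
  Δ1: clk:0→1
  Δ2: r:0→1
  Δ3: p:1→0, q:1→0
  Δ4: q:0→1
  (4Δ to stable)
t=11 Δ0: clk=1 r=1 p=0 q=1
  Δ1: clk:1→0
  (1Δ to stable)
t=12 Δ0: clk=0 r=1 p=0 q=1
  Δ1: clk:0→1
  Δ2: r:1→0
  Δ3: p:0→1, q:1→0
  Δ4: q:0→1
  (4Δ to stable)
t=13 Δ0: clk=1 r=0 p=1 q=1
  Δ1: clk:1→0
  (1Δ to stable)
t=14 Δ0: clk=0 r=0 p=1 q=1
  Δ1: clk:0→1
  Δ2: r:0→1
  Δ3: p:1→0, q:1→0
  Δ4: q:0→1
  (4Δ to stable)
t=15 Δ0: clk=1 r=1 p=0 q=1
  Δ1: clk:1→0
  (1Δ to stable)
t=16 Δ0: clk=0 r=1 p=0 q=1
  Δ1: clk:0→1
  Δ2: r:1→0
  Δ3: p:0→1, q:1→0
  Δ4: q:0→1
  (4Δ to stable)

0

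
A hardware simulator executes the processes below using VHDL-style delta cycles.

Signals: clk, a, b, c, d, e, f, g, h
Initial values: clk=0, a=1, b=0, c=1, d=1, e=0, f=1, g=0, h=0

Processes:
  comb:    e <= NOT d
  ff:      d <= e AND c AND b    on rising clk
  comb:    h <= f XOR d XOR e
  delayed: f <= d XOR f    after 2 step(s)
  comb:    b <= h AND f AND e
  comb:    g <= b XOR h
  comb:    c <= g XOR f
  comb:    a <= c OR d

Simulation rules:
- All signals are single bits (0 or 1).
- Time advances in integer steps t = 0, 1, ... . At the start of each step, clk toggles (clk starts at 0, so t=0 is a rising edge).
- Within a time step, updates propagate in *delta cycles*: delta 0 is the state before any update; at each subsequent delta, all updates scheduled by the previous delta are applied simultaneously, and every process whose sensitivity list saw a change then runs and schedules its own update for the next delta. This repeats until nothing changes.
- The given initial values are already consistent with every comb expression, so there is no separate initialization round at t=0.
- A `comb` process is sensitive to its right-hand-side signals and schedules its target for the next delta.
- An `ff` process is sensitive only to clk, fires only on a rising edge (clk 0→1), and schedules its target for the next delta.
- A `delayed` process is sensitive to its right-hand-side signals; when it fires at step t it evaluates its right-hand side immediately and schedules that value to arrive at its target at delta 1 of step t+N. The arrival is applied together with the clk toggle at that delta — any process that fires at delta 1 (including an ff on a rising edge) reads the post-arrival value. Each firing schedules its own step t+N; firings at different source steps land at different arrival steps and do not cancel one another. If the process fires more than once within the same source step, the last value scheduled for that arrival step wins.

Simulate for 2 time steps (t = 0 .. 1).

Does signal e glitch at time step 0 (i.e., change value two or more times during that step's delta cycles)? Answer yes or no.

[bits: f,d,a,b,clk,h,c,e,g]
t=0: Δ0=111000100 Δ1=111010100 Δ2=101010100 Δ3=101011110 Δ4=101110111 Δ5=101010011 Δ6=100010010 Δ7=100010110 Δ8=101010110 | 8Δ
t=1: Δ0=101010110 Δ1=101000110 | 1Δ

no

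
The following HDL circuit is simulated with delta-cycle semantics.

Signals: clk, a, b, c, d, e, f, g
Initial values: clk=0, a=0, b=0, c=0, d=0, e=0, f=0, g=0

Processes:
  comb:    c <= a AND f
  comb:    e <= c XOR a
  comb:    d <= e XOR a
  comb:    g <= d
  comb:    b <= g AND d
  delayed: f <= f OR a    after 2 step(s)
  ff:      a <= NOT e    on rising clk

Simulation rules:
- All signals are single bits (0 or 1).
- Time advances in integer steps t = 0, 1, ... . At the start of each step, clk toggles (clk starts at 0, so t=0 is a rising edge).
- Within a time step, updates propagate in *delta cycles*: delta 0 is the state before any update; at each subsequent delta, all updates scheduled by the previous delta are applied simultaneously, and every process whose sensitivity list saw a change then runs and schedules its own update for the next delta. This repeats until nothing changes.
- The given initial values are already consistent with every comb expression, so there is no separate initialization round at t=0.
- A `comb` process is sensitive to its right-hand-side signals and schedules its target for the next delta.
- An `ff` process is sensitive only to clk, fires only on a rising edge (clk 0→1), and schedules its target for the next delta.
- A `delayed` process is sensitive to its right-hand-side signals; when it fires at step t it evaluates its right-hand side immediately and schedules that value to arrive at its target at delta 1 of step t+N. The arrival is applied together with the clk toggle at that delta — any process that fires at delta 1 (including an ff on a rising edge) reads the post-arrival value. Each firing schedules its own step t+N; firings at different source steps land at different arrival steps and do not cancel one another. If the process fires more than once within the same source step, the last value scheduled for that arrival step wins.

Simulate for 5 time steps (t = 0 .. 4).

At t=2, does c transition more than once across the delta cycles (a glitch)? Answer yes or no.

yes

t0.Δ0 e=0 d=0 c=0 g=0 a=0 b=0 clk=0 f=0
t0.Δ1 e=0 d=0 c=0 g=0 a=0 b=0 clk=1 f=0
t0.Δ2 e=0 d=0 c=0 g=0 a=1 b=0 clk=1 f=0
t0.Δ3 e=1 d=1 c=0 g=0 a=1 b=0 clk=1 f=0
t0.Δ4 e=1 d=0 c=0 g=1 a=1 b=0 clk=1 f=0
t0.Δ5 e=1 d=0 c=0 g=0 a=1 b=0 clk=1 f=0
t1.Δ0 e=1 d=0 c=0 g=0 a=1 b=0 clk=1 f=0
t1.Δ1 e=1 d=0 c=0 g=0 a=1 b=0 clk=0 f=0
t2.Δ0 e=1 d=0 c=0 g=0 a=1 b=0 clk=0 f=0
t2.Δ1 e=1 d=0 c=0 g=0 a=1 b=0 clk=1 f=1
t2.Δ2 e=1 d=0 c=1 g=0 a=0 b=0 clk=1 f=1
t2.Δ3 e=1 d=1 c=0 g=0 a=0 b=0 clk=1 f=1
t2.Δ4 e=0 d=1 c=0 g=1 a=0 b=0 clk=1 f=1
t2.Δ5 e=0 d=0 c=0 g=1 a=0 b=1 clk=1 f=1
t2.Δ6 e=0 d=0 c=0 g=0 a=0 b=0 clk=1 f=1
t3.Δ0 e=0 d=0 c=0 g=0 a=0 b=0 clk=1 f=1
t3.Δ1 e=0 d=0 c=0 g=0 a=0 b=0 clk=0 f=1
t4.Δ0 e=0 d=0 c=0 g=0 a=0 b=0 clk=0 f=1
t4.Δ1 e=0 d=0 c=0 g=0 a=0 b=0 clk=1 f=1
t4.Δ2 e=0 d=0 c=0 g=0 a=1 b=0 clk=1 f=1
t4.Δ3 e=1 d=1 c=1 g=0 a=1 b=0 clk=1 f=1
t4.Δ4 e=0 d=0 c=1 g=1 a=1 b=0 clk=1 f=1
t4.Δ5 e=0 d=1 c=1 g=0 a=1 b=0 clk=1 f=1
t4.Δ6 e=0 d=1 c=1 g=1 a=1 b=0 clk=1 f=1
t4.Δ7 e=0 d=1 c=1 g=1 a=1 b=1 clk=1 f=1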